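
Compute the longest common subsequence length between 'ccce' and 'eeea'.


DP table for LCS of 'ccce' and 'eeea':
       e  e  e  a
    0  0  0  0  0
  c 0  0  0  0  0
  c 0  0  0  0  0
  c 0  0  0  0  0
  e 0  1  1  1  1
LCS: 'e'
LCS length = 1

1


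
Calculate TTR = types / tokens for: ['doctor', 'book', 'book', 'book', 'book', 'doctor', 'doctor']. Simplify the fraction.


Tokens: 7
Unique types: ('book', 'doctor') = 2
TTR = 2/7
Already in lowest terms.

2/7


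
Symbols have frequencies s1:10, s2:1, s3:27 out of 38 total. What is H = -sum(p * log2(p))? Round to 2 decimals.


Computing entropy H = -sum(p_i * log2(p_i)):
  s1: p = 10/38 = 0.2632, -p*log2(p) = 0.5068
  s2: p = 1/38 = 0.0263, -p*log2(p) = 0.1381
  s3: p = 27/38 = 0.7105, -p*log2(p) = 0.3503
H = sum of terms = 0.9952
Rounded to 2 decimals: 1.00

1.00


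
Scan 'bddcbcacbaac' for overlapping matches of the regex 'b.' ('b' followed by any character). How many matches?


Pattern: b. means 'b' followed by any character.
Scanning 'bddcbcacbaac' position-by-position:
  Pos 0: window 'bd' -> MATCH
  Pos 1: window 'dd' -> no
  Pos 2: window 'dc' -> no
  Pos 3: window 'cb' -> no
  Pos 4: window 'bc' -> MATCH
  Pos 5: window 'ca' -> no
  Pos 6: window 'ac' -> no
  Pos 7: window 'cb' -> no
  Pos 8: window 'ba' -> MATCH
  Pos 9: window 'aa' -> no
  Pos 10: window 'ac' -> no
  Pos 11: window 'c' -> no
Total matches: 3

3


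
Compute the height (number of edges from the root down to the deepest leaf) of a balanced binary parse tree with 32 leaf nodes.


In a balanced binary tree with n leaves the deepest leaf is ceil(log2(n)) edges below the root.
log2(32) = 5.0000
ceil(5.0000) = 5
height (edges) = 5

5


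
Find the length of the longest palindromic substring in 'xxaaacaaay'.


Scanning 'xxaaacaaay' for palindromic substrings.
Substring at positions 2-8: 'aaacaaa'.
Check: reverse('aaacaaa') = 'aaacaaa' -> palindrome confirmed.
Neighbouring characters ('x' / 'y') break symmetry, so it cannot extend further.
No longer palindromic substring exists; longest length = 7

7


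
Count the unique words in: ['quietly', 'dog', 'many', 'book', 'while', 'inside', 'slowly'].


Listing all tokens and tracking unique types:
  Token 1: 'quietly' -> NEW (unique so far: 1)
  Token 2: 'dog' -> NEW (unique so far: 2)
  Token 3: 'many' -> NEW (unique so far: 3)
  Token 4: 'book' -> NEW (unique so far: 4)
  Token 5: 'while' -> NEW (unique so far: 5)
  Token 6: 'inside' -> NEW (unique so far: 6)
  Token 7: 'slowly' -> NEW (unique so far: 7)
Unique types: ('book', 'dog', 'inside', 'many', 'quietly', 'slowly', 'while')
Vocabulary size: 7

7


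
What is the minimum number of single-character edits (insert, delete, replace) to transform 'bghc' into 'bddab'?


Building DP table for s1='bghc' (len 4) and s2='bddab' (len 5):
       b  d  d  a  b
    0  1  2  3  4  5
  b 1  0  1  2  3  4
  g 2  1  1  2  3  4
  h 3  2  2  2  3  4
  c 4  3  3  3  3  4
Edit distance = dp[4][5] = 4

4


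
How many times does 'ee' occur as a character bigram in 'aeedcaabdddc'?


Scanning 'aeedcaabdddc' for bigram 'ee':
  Position 0: 'ae' -> no
  Position 1: 'ee' -> MATCH
  Position 2: 'ed' -> no
  Position 3: 'dc' -> no
  Position 4: 'ca' -> no
  Position 5: 'aa' -> no
  Position 6: 'ab' -> no
  Position 7: 'bd' -> no
  Position 8: 'dd' -> no
  Position 9: 'dd' -> no
  Position 10: 'dc' -> no
Total matches: 1

1


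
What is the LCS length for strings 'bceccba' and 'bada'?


DP table for LCS of 'bceccba' and 'bada':
       b  a  d  a
    0  0  0  0  0
  b 0  1  1  1  1
  c 0  1  1  1  1
  e 0  1  1  1  1
  c 0  1  1  1  1
  c 0  1  1  1  1
  b 0  1  1  1  1
  a 0  1  2  2  2
LCS: 'ba'
LCS length = 2

2


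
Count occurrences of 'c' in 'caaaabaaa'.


Scanning 'caaaabaaa' for 'c':
  Position 0: 'c' -> MATCH (count: 1)
Total occurrences of 'c': 1

1


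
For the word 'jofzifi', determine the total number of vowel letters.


Scanning each character of 'jofzifi':
  Position 1: 'j' -> consonant (running count: 0)
  Position 2: 'o' -> vowel (running count: 1)
  Position 3: 'f' -> consonant (running count: 1)
  Position 4: 'z' -> consonant (running count: 1)
  Position 5: 'i' -> vowel (running count: 2)
  Position 6: 'f' -> consonant (running count: 2)
  Position 7: 'i' -> vowel (running count: 3)
Total vowels: 3

3


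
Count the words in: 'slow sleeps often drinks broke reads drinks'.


Counting words by splitting on spaces:
  Word 1: 'slow'
  Word 2: 'sleeps'
  Word 3: 'often'
  Word 4: 'drinks'
  Word 5: 'broke'
  Word 6: 'reads'
  Word 7: 'drinks'
Total words: 7

7


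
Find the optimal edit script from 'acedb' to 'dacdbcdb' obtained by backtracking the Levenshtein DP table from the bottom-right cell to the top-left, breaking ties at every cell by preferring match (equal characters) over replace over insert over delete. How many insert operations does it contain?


Edit distance = 4. Backtracking from cell (5, 8) with preference match > replace > insert > delete,
then listing the resulting alignment 'acedb' -> 'dacdbcdb' left to right:
  Step 1: insert 'd' [insertion #1]
  Step 2: keep 'a'
  Step 3: keep 'c'
  Step 4: insert 'd' [insertion #2]
  Step 5: insert 'b' [insertion #3]
  Step 6: replace e->c
  Step 7: keep 'd'
  Step 8: keep 'b'
Total insertions: 3

3


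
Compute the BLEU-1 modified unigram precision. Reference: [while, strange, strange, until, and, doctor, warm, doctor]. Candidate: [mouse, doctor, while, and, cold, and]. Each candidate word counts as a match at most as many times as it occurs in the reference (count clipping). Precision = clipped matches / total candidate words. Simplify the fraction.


Reference word counts: {'and': 1, 'doctor': 2, 'strange': 2, 'until': 1, 'warm': 1, 'while': 1}
Checking each candidate word (with clipping):
  'mouse' -> not in reference -> no match (matches: 0)
  'doctor' -> in reference (ref count 2, used 1/2) -> match (matches: 1)
  'while' -> in reference (ref count 1, used 1/1) -> match (matches: 2)
  'and' -> in reference (ref count 1, used 1/1) -> match (matches: 3)
  'cold' -> not in reference -> no match (matches: 3)
  'and' -> ref count 1 already used up (1/1) -> clipped, no match (matches: 3)
Clipped matches: 3, Candidate length: 6
Precision = 3/6 = 1/2

1/2


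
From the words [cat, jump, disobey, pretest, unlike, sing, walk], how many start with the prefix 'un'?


Checking each word for prefix 'un':
  'cat' -> no (count: 0)
  'jump' -> no (count: 0)
  'disobey' -> no (count: 0)
  'pretest' -> no (count: 0)
  'unlike' -> YES, starts with 'un' (count: 1)
  'sing' -> no (count: 1)
  'walk' -> no (count: 1)
Total with prefix 'un': 1

1


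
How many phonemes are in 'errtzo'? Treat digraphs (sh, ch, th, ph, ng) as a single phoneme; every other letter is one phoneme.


Parsing 'errtzo' greedily, digraphs first:
  'e' -> vowel phoneme (phonemes so far: 1)
  'r' -> consonant phoneme (phonemes so far: 2)
  'r' -> consonant phoneme (phonemes so far: 3)
  't' -> consonant phoneme (phonemes so far: 4)
  'z' -> consonant phoneme (phonemes so far: 5)
  'o' -> vowel phoneme (phonemes so far: 6)
Total phonemes: 6

6


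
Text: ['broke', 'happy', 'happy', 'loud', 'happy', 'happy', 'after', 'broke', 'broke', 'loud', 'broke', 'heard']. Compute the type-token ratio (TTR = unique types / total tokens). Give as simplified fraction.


Tokens: 12
Unique types: ('after', 'broke', 'happy', 'heard', 'loud') = 5
TTR = 5/12
Already in lowest terms.

5/12


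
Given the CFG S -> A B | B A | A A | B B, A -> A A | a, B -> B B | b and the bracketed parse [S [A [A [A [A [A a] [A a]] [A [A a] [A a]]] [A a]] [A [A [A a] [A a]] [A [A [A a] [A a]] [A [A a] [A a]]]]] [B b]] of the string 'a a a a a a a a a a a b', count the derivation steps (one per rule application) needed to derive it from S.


Every bracketed nonterminal node [X ...] in the tree is produced by exactly one rule application.
Reading the tree off as a leftmost derivation:
  Step 1: S  =>  A B   (applied S -> A B)
  Step 2: A B  =>  A A B   (applied A -> A A)
  Step 3: A A B  =>  A A A B   (applied A -> A A)
  Step 4: A A A B  =>  A A A A B   (applied A -> A A)
  Step 5: A A A A B  =>  A A A A A B   (applied A -> A A)
  Step 6: A A A A A B  =>  a A A A A B   (applied A -> a)
  Step 7: a A A A A B  =>  a a A A A B   (applied A -> a)
  Step 8: a a A A A B  =>  a a A A A A B   (applied A -> A A)
  Step 9: a a A A A A B  =>  a a a A A A B   (applied A -> a)
  Step 10: a a a A A A B  =>  a a a a A A B   (applied A -> a)
  Step 11: a a a a A A B  =>  a a a a a A B   (applied A -> a)
  Step 12: a a a a a A B  =>  a a a a a A A B   (applied A -> A A)
  Step 13: a a a a a A A B  =>  a a a a a A A A B   (applied A -> A A)
  Step 14: a a a a a A A A B  =>  a a a a a a A A B   (applied A -> a)
  Step 15: a a a a a a A A B  =>  a a a a a a a A B   (applied A -> a)
  Step 16: a a a a a a a A B  =>  a a a a a a a A A B   (applied A -> A A)
  Step 17: a a a a a a a A A B  =>  a a a a a a a A A A B   (applied A -> A A)
  Step 18: a a a a a a a A A A B  =>  a a a a a a a a A A B   (applied A -> a)
  Step 19: a a a a a a a a A A B  =>  a a a a a a a a a A B   (applied A -> a)
  Step 20: a a a a a a a a a A B  =>  a a a a a a a a a A A B   (applied A -> A A)
  Step 21: a a a a a a a a a A A B  =>  a a a a a a a a a a A B   (applied A -> a)
  Step 22: a a a a a a a a a a A B  =>  a a a a a a a a a a a B   (applied A -> a)
  Step 23: a a a a a a a a a a a B  =>  a a a a a a a a a a a b   (applied B -> b)
Final yield: a a a a a a a a a a a b
Total rewrite steps: 23

23


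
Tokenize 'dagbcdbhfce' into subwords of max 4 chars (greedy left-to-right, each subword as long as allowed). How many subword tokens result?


'dagbcdbhfce' has 11 characters.
Chunking with max size 4:
  Chunk 1: 'dagb' (positions 0-3)
  Chunk 2: 'cdbh' (positions 4-7)
  Chunk 3: 'fce' (positions 8-10)
Total chunks: ceil(11 / 4) = 3

3


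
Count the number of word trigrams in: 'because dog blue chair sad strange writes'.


Word trigrams from [7] words:
  Trigram 1: (because dog blue)
  Trigram 2: (dog blue chair)
  Trigram 3: (blue chair sad)
  Trigram 4: (chair sad strange)
  Trigram 5: (sad strange writes)
Total word trigrams: 7 - 2 = 5

5


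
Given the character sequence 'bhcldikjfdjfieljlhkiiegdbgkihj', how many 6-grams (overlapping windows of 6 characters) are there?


String 'bhcldikjfdjfieljlhkiiegdbgkihj' has length L = 30.
Number of overlapping n-grams = L - n + 1
Substituting: 30 - 6 + 1 = 25

25


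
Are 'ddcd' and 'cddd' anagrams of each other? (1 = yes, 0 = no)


Sort characters of 'ddcd': 'cddd'
Sort characters of 'cddd': 'cddd'
Sorted forms match -> they ARE anagrams
Result: 1

1


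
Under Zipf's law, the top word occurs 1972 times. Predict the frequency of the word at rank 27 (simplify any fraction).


Zipf's law: freq(rank) = f1 / rank
f1 = 1972, rank = 27
freq = 1972 / 27
GCD(1972, 27) = 1
Simplified: 1972/27

1972/27


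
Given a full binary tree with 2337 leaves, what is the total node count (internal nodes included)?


Leaf nodes (terminals): 2337
Internal nodes = n - 1 = 2337 - 1 = 2336
Total = leaves + internal = 2337 + 2336 = 4673

4673


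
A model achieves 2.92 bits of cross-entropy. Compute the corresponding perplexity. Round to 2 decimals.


Perplexity formula: PP = 2^H
H = 2.92
PP = 2^2.92
Decompose: 2^2.92 = 2^2 * 2^0.92
2^2 = 4, 2^0.92 ~ 1.8921153
PP ~ 4 * 1.8921153 = 7.5684612
Rounded to 2 decimals: 7.57

7.57


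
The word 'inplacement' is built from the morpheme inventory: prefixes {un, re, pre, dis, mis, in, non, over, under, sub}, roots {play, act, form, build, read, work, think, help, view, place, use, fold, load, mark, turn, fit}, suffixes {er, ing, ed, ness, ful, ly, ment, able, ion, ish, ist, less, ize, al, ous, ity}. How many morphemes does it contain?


Segmenting 'inplacement' against the inventory:
  'in' -> prefix (morpheme 1)
  'place' -> root (morpheme 2)
  'ment' -> suffix (morpheme 3)
Total morphemes: 3

3


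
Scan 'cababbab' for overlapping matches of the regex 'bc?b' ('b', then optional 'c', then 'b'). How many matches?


Pattern: bc?b means 'b', then optional 'c', then 'b'.
Scanning 'cababbab' position-by-position:
  Pos 0: window 'cab' -> no
  Pos 1: window 'aba' -> no
  Pos 2: window 'bab' -> no
  Pos 3: window 'abb' -> no
  Pos 4: window 'bba' -> MATCH
  Pos 5: window 'bab' -> no
  Pos 6: window 'ab' -> no
  Pos 7: window 'b' -> no
Total matches: 1

1


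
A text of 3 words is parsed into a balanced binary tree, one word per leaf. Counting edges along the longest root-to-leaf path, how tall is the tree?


In a balanced binary tree with n leaves the deepest leaf is ceil(log2(n)) edges below the root.
log2(3) = 1.5850
ceil(1.5850) = 2
height (edges) = 2

2


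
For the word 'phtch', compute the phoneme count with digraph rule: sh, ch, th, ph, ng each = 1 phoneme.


Parsing 'phtch' greedily, digraphs first:
  'ph' -> digraph (1 consonant phoneme) (phonemes so far: 1)
  't' -> consonant phoneme (phonemes so far: 2)
  'ch' -> digraph (1 consonant phoneme) (phonemes so far: 3)
Total phonemes: 3

3


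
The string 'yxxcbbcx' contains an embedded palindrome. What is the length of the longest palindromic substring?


Scanning 'yxxcbbcx' for palindromic substrings.
Substring at positions 2-7: 'xcbbcx'.
Check: reverse('xcbbcx') = 'xcbbcx' -> palindrome confirmed.
Neighbouring characters ('x' / '-') break symmetry, so it cannot extend further.
No longer palindromic substring exists; longest length = 6

6


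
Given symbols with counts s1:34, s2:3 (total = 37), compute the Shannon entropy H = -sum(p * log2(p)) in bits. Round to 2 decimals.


Computing entropy H = -sum(p_i * log2(p_i)):
  s1: p = 34/37 = 0.9189, -p*log2(p) = 0.1121
  s2: p = 3/37 = 0.0811, -p*log2(p) = 0.2939
H = sum of terms = 0.4060
Rounded to 2 decimals: 0.41

0.41


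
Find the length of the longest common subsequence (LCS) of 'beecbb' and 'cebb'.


DP table for LCS of 'beecbb' and 'cebb':
       c  e  b  b
    0  0  0  0  0
  b 0  0  0  1  1
  e 0  0  1  1  1
  e 0  0  1  1  1
  c 0  1  1  1  1
  b 0  1  1  2  2
  b 0  1  1  2  3
LCS: 'ebb'
LCS length = 3

3


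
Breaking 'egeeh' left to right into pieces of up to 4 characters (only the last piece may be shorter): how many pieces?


'egeeh' has 5 characters.
Chunking with max size 4:
  Chunk 1: 'egee' (positions 0-3)
  Chunk 2: 'h' (positions 4-4)
Total chunks: ceil(5 / 4) = 2

2


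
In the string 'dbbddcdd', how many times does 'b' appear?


Scanning 'dbbddcdd' for 'b':
  Position 1: 'b' -> MATCH (count: 1)
  Position 2: 'b' -> MATCH (count: 2)
Total occurrences of 'b': 2

2


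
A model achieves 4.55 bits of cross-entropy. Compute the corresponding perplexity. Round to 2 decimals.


Perplexity formula: PP = 2^H
H = 4.55
PP = 2^4.55
Decompose: 2^4.55 = 2^4 * 2^0.55
2^4 = 16, 2^0.55 ~ 1.4640857
PP ~ 16 * 1.4640857 = 23.4253712
Rounded to 2 decimals: 23.43

23.43


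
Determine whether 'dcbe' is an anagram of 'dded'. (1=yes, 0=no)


Sort characters of 'dcbe': 'bcde'
Sort characters of 'dded': 'ddde'
Sorted forms differ -> they are NOT anagrams
Result: 0

0


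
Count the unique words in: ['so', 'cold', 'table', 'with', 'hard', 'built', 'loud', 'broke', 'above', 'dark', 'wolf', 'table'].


Listing all tokens and tracking unique types:
  Token 1: 'so' -> NEW (unique so far: 1)
  Token 2: 'cold' -> NEW (unique so far: 2)
  Token 3: 'table' -> NEW (unique so far: 3)
  Token 4: 'with' -> NEW (unique so far: 4)
  Token 5: 'hard' -> NEW (unique so far: 5)
  Token 6: 'built' -> NEW (unique so far: 6)
  Token 7: 'loud' -> NEW (unique so far: 7)
  Token 8: 'broke' -> NEW (unique so far: 8)
  Token 9: 'above' -> NEW (unique so far: 9)
  Token 10: 'dark' -> NEW (unique so far: 10)
  Token 11: 'wolf' -> NEW (unique so far: 11)
  Token 12: 'table' -> duplicate (unique so far: 11)
Unique types: ('above', 'broke', 'built', 'cold', 'dark', 'hard', 'loud', 'so', 'table', 'with', 'wolf')
Vocabulary size: 11

11


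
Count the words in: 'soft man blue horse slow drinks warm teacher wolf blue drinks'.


Counting words by splitting on spaces:
  Word 1: 'soft'
  Word 2: 'man'
  Word 3: 'blue'
  Word 4: 'horse'
  Word 5: 'slow'
  Word 6: 'drinks'
  Word 7: 'warm'
  Word 8: 'teacher'
  Word 9: 'wolf'
  Word 10: 'blue'
  Word 11: 'drinks'
Total words: 11

11


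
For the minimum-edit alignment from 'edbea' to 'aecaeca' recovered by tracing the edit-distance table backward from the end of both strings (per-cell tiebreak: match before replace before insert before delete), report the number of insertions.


Edit distance = 4. Backtracking from cell (5, 7) with preference match > replace > insert > delete,
then listing the resulting alignment 'edbea' -> 'aecaeca' left to right:
  Step 1: insert 'a' [insertion #1]
  Step 2: keep 'e'
  Step 3: replace d->c
  Step 4: replace b->a
  Step 5: keep 'e'
  Step 6: insert 'c' [insertion #2]
  Step 7: keep 'a'
Total insertions: 2

2


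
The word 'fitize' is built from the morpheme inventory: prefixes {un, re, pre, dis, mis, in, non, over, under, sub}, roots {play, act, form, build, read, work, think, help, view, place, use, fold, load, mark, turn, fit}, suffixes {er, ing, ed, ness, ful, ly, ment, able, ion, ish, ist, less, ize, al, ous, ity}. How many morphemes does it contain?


Segmenting 'fitize' against the inventory:
  'fit' -> root (morpheme 1)
  'ize' -> suffix (morpheme 2)
Total morphemes: 2

2


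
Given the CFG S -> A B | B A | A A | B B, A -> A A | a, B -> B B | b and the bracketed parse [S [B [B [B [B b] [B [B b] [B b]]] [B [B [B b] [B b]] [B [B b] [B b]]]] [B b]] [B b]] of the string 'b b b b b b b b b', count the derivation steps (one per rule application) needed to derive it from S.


Every bracketed nonterminal node [X ...] in the tree is produced by exactly one rule application.
Reading the tree off as a leftmost derivation:
  Step 1: S  =>  B B   (applied S -> B B)
  Step 2: B B  =>  B B B   (applied B -> B B)
  Step 3: B B B  =>  B B B B   (applied B -> B B)
  Step 4: B B B B  =>  B B B B B   (applied B -> B B)
  Step 5: B B B B B  =>  b B B B B   (applied B -> b)
  Step 6: b B B B B  =>  b B B B B B   (applied B -> B B)
  Step 7: b B B B B B  =>  b b B B B B   (applied B -> b)
  Step 8: b b B B B B  =>  b b b B B B   (applied B -> b)
  Step 9: b b b B B B  =>  b b b B B B B   (applied B -> B B)
  Step 10: b b b B B B B  =>  b b b B B B B B   (applied B -> B B)
  Step 11: b b b B B B B B  =>  b b b b B B B B   (applied B -> b)
  Step 12: b b b b B B B B  =>  b b b b b B B B   (applied B -> b)
  Step 13: b b b b b B B B  =>  b b b b b B B B B   (applied B -> B B)
  Step 14: b b b b b B B B B  =>  b b b b b b B B B   (applied B -> b)
  Step 15: b b b b b b B B B  =>  b b b b b b b B B   (applied B -> b)
  Step 16: b b b b b b b B B  =>  b b b b b b b b B   (applied B -> b)
  Step 17: b b b b b b b b B  =>  b b b b b b b b b   (applied B -> b)
Final yield: b b b b b b b b b
Total rewrite steps: 17

17


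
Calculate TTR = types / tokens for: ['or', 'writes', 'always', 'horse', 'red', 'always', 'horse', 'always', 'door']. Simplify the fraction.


Tokens: 9
Unique types: ('always', 'door', 'horse', 'or', 'red', 'writes') = 6
TTR = 6/9
Simplify: divide both by 3 -> 2/3
TTR = 2/3

2/3


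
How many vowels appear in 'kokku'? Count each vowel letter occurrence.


Scanning each character of 'kokku':
  Position 1: 'k' -> consonant (running count: 0)
  Position 2: 'o' -> vowel (running count: 1)
  Position 3: 'k' -> consonant (running count: 1)
  Position 4: 'k' -> consonant (running count: 1)
  Position 5: 'u' -> vowel (running count: 2)
Total vowels: 2

2


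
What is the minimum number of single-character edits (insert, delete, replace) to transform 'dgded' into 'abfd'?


Building DP table for s1='dgded' (len 5) and s2='abfd' (len 4):
       a  b  f  d
    0  1  2  3  4
  d 1  1  2  3  3
  g 2  2  2  3  4
  d 3  3  3  3  3
  e 4  4  4  4  4
  d 5  5  5  5  4
Edit distance = dp[5][4] = 4

4


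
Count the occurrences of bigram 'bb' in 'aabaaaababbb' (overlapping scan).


Scanning 'aabaaaababbb' for bigram 'bb':
  Position 0: 'aa' -> no
  Position 1: 'ab' -> no
  Position 2: 'ba' -> no
  Position 3: 'aa' -> no
  Position 4: 'aa' -> no
  Position 5: 'aa' -> no
  Position 6: 'ab' -> no
  Position 7: 'ba' -> no
  Position 8: 'ab' -> no
  Position 9: 'bb' -> MATCH
  Position 10: 'bb' -> MATCH
Total matches: 2

2


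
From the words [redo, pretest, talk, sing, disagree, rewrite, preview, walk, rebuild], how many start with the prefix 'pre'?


Checking each word for prefix 'pre':
  'redo' -> no (count: 0)
  'pretest' -> YES, starts with 'pre' (count: 1)
  'talk' -> no (count: 1)
  'sing' -> no (count: 1)
  'disagree' -> no (count: 1)
  'rewrite' -> no (count: 1)
  'preview' -> YES, starts with 'pre' (count: 2)
  'walk' -> no (count: 2)
  'rebuild' -> no (count: 2)
Total with prefix 'pre': 2

2


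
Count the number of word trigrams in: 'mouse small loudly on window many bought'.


Word trigrams from [7] words:
  Trigram 1: (mouse small loudly)
  Trigram 2: (small loudly on)
  Trigram 3: (loudly on window)
  Trigram 4: (on window many)
  Trigram 5: (window many bought)
Total word trigrams: 7 - 2 = 5

5


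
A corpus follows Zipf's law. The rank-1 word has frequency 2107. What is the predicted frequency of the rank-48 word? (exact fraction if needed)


Zipf's law: freq(rank) = f1 / rank
f1 = 2107, rank = 48
freq = 2107 / 48
GCD(2107, 48) = 1
Simplified: 2107/48

2107/48


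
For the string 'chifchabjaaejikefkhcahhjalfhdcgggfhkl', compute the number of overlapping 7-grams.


String 'chifchabjaaejikefkhcahhjalfhdcgggfhkl' has length L = 37.
Number of overlapping n-grams = L - n + 1
Substituting: 37 - 7 + 1 = 31

31


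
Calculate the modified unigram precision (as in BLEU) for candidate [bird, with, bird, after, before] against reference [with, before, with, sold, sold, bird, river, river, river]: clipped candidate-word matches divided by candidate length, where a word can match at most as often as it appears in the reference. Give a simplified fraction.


Reference word counts: {'before': 1, 'bird': 1, 'river': 3, 'sold': 2, 'with': 2}
Checking each candidate word (with clipping):
  'bird' -> in reference (ref count 1, used 1/1) -> match (matches: 1)
  'with' -> in reference (ref count 2, used 1/2) -> match (matches: 2)
  'bird' -> ref count 1 already used up (1/1) -> clipped, no match (matches: 2)
  'after' -> not in reference -> no match (matches: 2)
  'before' -> in reference (ref count 1, used 1/1) -> match (matches: 3)
Clipped matches: 3, Candidate length: 5
Precision = 3/5

3/5


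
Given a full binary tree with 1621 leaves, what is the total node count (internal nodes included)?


Leaf nodes (terminals): 1621
Internal nodes = n - 1 = 1621 - 1 = 1620
Total = leaves + internal = 1621 + 1620 = 3241

3241


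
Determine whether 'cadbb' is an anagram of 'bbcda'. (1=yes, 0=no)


Sort characters of 'cadbb': 'abbcd'
Sort characters of 'bbcda': 'abbcd'
Sorted forms match -> they ARE anagrams
Result: 1

1


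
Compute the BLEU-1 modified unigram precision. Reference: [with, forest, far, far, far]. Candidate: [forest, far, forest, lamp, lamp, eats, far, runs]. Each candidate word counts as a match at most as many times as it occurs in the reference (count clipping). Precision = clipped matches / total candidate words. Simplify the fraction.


Reference word counts: {'far': 3, 'forest': 1, 'with': 1}
Checking each candidate word (with clipping):
  'forest' -> in reference (ref count 1, used 1/1) -> match (matches: 1)
  'far' -> in reference (ref count 3, used 1/3) -> match (matches: 2)
  'forest' -> ref count 1 already used up (1/1) -> clipped, no match (matches: 2)
  'lamp' -> not in reference -> no match (matches: 2)
  'lamp' -> not in reference -> no match (matches: 2)
  'eats' -> not in reference -> no match (matches: 2)
  'far' -> in reference (ref count 3, used 2/3) -> match (matches: 3)
  'runs' -> not in reference -> no match (matches: 3)
Clipped matches: 3, Candidate length: 8
Precision = 3/8

3/8


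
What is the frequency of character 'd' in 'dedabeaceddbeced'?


Scanning 'dedabeaceddbeced' for 'd':
  Position 0: 'd' -> MATCH (count: 1)
  Position 2: 'd' -> MATCH (count: 2)
  Position 9: 'd' -> MATCH (count: 3)
  Position 10: 'd' -> MATCH (count: 4)
  Position 15: 'd' -> MATCH (count: 5)
Total occurrences of 'd': 5

5


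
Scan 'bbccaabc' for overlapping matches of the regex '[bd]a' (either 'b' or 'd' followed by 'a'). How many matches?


Pattern: [bd]a means either 'b' or 'd' followed by 'a'.
Scanning 'bbccaabc' position-by-position:
  Pos 0: window 'bb' -> no
  Pos 1: window 'bc' -> no
  Pos 2: window 'cc' -> no
  Pos 3: window 'ca' -> no
  Pos 4: window 'aa' -> no
  Pos 5: window 'ab' -> no
  Pos 6: window 'bc' -> no
  Pos 7: window 'c' -> no
Total matches: 0

0


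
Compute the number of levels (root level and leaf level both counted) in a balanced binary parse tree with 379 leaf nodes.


In a balanced binary tree with n leaves the deepest leaf is ceil(log2(n)) edges below the root,
so counting node levels inclusive of root and leaves gives ceil(log2(n)) + 1 levels.
log2(379) = 8.5661
ceil(8.5661) = 9
levels = 9 + 1 = 10

10


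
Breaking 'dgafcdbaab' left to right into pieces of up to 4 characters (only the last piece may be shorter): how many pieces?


'dgafcdbaab' has 10 characters.
Chunking with max size 4:
  Chunk 1: 'dgaf' (positions 0-3)
  Chunk 2: 'cdba' (positions 4-7)
  Chunk 3: 'ab' (positions 8-9)
Total chunks: ceil(10 / 4) = 3

3


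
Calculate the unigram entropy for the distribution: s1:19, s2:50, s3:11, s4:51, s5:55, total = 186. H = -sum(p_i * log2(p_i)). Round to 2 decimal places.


Computing entropy H = -sum(p_i * log2(p_i)):
  s1: p = 19/186 = 0.1022, -p*log2(p) = 0.3362
  s2: p = 50/186 = 0.2688, -p*log2(p) = 0.5095
  s3: p = 11/186 = 0.0591, -p*log2(p) = 0.2413
  s4: p = 51/186 = 0.2742, -p*log2(p) = 0.5118
  s5: p = 55/186 = 0.2957, -p*log2(p) = 0.5198
H = sum of terms = 2.1186
Rounded to 2 decimals: 2.12

2.12


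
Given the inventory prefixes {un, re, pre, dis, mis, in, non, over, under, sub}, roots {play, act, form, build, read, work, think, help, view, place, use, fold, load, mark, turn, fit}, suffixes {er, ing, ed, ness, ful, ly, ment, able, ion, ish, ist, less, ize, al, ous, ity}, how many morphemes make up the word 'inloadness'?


Segmenting 'inloadness' against the inventory:
  'in' -> prefix (morpheme 1)
  'load' -> root (morpheme 2)
  'ness' -> suffix (morpheme 3)
Total morphemes: 3

3


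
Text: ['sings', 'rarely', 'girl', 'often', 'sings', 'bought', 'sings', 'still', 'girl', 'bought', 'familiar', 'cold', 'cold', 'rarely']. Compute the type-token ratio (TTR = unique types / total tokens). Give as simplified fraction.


Tokens: 14
Unique types: ('bought', 'cold', 'familiar', 'girl', 'often', 'rarely', 'sings', 'still') = 8
TTR = 8/14
Simplify: divide both by 2 -> 4/7
TTR = 4/7

4/7


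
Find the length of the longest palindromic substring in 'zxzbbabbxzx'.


Scanning 'zxzbbabbxzx' for palindromic substrings.
Substring at positions 3-7: 'bbabb'.
Check: reverse('bbabb') = 'bbabb' -> palindrome confirmed.
Neighbouring characters ('z' / 'x') break symmetry, so it cannot extend further.
No longer palindromic substring exists; longest length = 5

5


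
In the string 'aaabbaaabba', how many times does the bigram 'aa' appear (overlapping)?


Scanning 'aaabbaaabba' for bigram 'aa':
  Position 0: 'aa' -> MATCH
  Position 1: 'aa' -> MATCH
  Position 2: 'ab' -> no
  Position 3: 'bb' -> no
  Position 4: 'ba' -> no
  Position 5: 'aa' -> MATCH
  Position 6: 'aa' -> MATCH
  Position 7: 'ab' -> no
  Position 8: 'bb' -> no
  Position 9: 'ba' -> no
Total matches: 4

4


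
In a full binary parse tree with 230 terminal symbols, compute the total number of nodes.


Leaf nodes (terminals): 230
Internal nodes = n - 1 = 230 - 1 = 229
Total = leaves + internal = 230 + 229 = 459

459


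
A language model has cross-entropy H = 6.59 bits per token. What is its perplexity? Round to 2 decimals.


Perplexity formula: PP = 2^H
H = 6.59
PP = 2^6.59
Decompose: 2^6.59 = 2^6 * 2^0.59
2^6 = 64, 2^0.59 ~ 1.5052467
PP ~ 64 * 1.5052467 = 96.3357888
Rounded to 2 decimals: 96.34

96.34


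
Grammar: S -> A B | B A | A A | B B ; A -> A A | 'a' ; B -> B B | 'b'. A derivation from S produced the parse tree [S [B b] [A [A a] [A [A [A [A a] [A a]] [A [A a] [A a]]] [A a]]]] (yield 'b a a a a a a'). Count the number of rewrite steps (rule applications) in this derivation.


Every bracketed nonterminal node [X ...] in the tree is produced by exactly one rule application.
Reading the tree off as a leftmost derivation:
  Step 1: S  =>  B A   (applied S -> B A)
  Step 2: B A  =>  b A   (applied B -> b)
  Step 3: b A  =>  b A A   (applied A -> A A)
  Step 4: b A A  =>  b a A   (applied A -> a)
  Step 5: b a A  =>  b a A A   (applied A -> A A)
  Step 6: b a A A  =>  b a A A A   (applied A -> A A)
  Step 7: b a A A A  =>  b a A A A A   (applied A -> A A)
  Step 8: b a A A A A  =>  b a a A A A   (applied A -> a)
  Step 9: b a a A A A  =>  b a a a A A   (applied A -> a)
  Step 10: b a a a A A  =>  b a a a A A A   (applied A -> A A)
  Step 11: b a a a A A A  =>  b a a a a A A   (applied A -> a)
  Step 12: b a a a a A A  =>  b a a a a a A   (applied A -> a)
  Step 13: b a a a a a A  =>  b a a a a a a   (applied A -> a)
Final yield: b a a a a a a
Total rewrite steps: 13

13


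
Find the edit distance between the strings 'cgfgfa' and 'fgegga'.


Building DP table for s1='cgfgfa' (len 6) and s2='fgegga' (len 6):
       f  g  e  g  g  a
    0  1  2  3  4  5  6
  c 1  1  2  3  4  5  6
  g 2  2  1  2  3  4  5
  f 3  2  2  2  3  4  5
  g 4  3  2  3  2  3  4
  f 5  4  3  3  3  3  4
  a 6  5  4  4  4  4  3
Edit distance = dp[6][6] = 3

3


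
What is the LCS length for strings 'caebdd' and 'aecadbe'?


DP table for LCS of 'caebdd' and 'aecadbe':
       a  e  c  a  d  b  e
    0  0  0  0  0  0  0  0
  c 0  0  0  1  1  1  1  1
  a 0  1  1  1  2  2  2  2
  e 0  1  2  2  2  2  2  3
  b 0  1  2  2  2  2  3  3
  d 0  1  2  2  2  3  3  3
  d 0  1  2  2  2  3  3  3
LCS: 'cae'
LCS length = 3

3


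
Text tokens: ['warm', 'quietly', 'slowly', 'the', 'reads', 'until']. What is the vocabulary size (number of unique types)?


Listing all tokens and tracking unique types:
  Token 1: 'warm' -> NEW (unique so far: 1)
  Token 2: 'quietly' -> NEW (unique so far: 2)
  Token 3: 'slowly' -> NEW (unique so far: 3)
  Token 4: 'the' -> NEW (unique so far: 4)
  Token 5: 'reads' -> NEW (unique so far: 5)
  Token 6: 'until' -> NEW (unique so far: 6)
Unique types: ('quietly', 'reads', 'slowly', 'the', 'until', 'warm')
Vocabulary size: 6

6


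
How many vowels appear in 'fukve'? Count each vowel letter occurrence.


Scanning each character of 'fukve':
  Position 1: 'f' -> consonant (running count: 0)
  Position 2: 'u' -> vowel (running count: 1)
  Position 3: 'k' -> consonant (running count: 1)
  Position 4: 'v' -> consonant (running count: 1)
  Position 5: 'e' -> vowel (running count: 2)
Total vowels: 2

2


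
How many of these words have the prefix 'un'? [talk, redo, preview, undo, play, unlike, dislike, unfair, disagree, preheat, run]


Checking each word for prefix 'un':
  'talk' -> no (count: 0)
  'redo' -> no (count: 0)
  'preview' -> no (count: 0)
  'undo' -> YES, starts with 'un' (count: 1)
  'play' -> no (count: 1)
  'unlike' -> YES, starts with 'un' (count: 2)
  'dislike' -> no (count: 2)
  'unfair' -> YES, starts with 'un' (count: 3)
  'disagree' -> no (count: 3)
  'preheat' -> no (count: 3)
  'run' -> no (count: 3)
Total with prefix 'un': 3

3


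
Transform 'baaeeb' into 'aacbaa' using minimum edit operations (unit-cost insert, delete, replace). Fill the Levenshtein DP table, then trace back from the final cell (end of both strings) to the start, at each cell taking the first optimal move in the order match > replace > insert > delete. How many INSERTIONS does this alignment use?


Edit distance = 5. Backtracking from cell (6, 6) with preference match > replace > insert > delete,
then listing the resulting alignment 'baaeeb' -> 'aacbaa' left to right:
  Step 1: replace b->a
  Step 2: keep 'a'
  Step 3: replace a->c
  Step 4: replace e->b
  Step 5: replace e->a
  Step 6: replace b->a
Total insertions: 0

0


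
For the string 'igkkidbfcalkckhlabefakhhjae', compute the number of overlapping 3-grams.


String 'igkkidbfcalkckhlabefakhhjae' has length L = 27.
Number of overlapping n-grams = L - n + 1
Substituting: 27 - 3 + 1 = 25

25


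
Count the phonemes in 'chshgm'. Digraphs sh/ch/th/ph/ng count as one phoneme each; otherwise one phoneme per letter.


Parsing 'chshgm' greedily, digraphs first:
  'ch' -> digraph (1 consonant phoneme) (phonemes so far: 1)
  'sh' -> digraph (1 consonant phoneme) (phonemes so far: 2)
  'g' -> consonant phoneme (phonemes so far: 3)
  'm' -> consonant phoneme (phonemes so far: 4)
Total phonemes: 4

4


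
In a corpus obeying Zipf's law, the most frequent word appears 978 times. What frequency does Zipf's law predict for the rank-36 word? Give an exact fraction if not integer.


Zipf's law: freq(rank) = f1 / rank
f1 = 978, rank = 36
freq = 978 / 36
GCD(978, 36) = 6
Simplified: 163/6

163/6


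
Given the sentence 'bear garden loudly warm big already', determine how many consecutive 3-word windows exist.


Word trigrams from [6] words:
  Trigram 1: (bear garden loudly)
  Trigram 2: (garden loudly warm)
  Trigram 3: (loudly warm big)
  Trigram 4: (warm big already)
Total word trigrams: 6 - 2 = 4

4


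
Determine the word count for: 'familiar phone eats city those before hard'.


Counting words by splitting on spaces:
  Word 1: 'familiar'
  Word 2: 'phone'
  Word 3: 'eats'
  Word 4: 'city'
  Word 5: 'those'
  Word 6: 'before'
  Word 7: 'hard'
Total words: 7

7


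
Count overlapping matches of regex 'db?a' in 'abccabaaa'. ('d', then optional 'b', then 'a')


Pattern: db?a means 'd', then optional 'b', then 'a'.
Scanning 'abccabaaa' position-by-position:
  Pos 0: window 'abc' -> no
  Pos 1: window 'bcc' -> no
  Pos 2: window 'cca' -> no
  Pos 3: window 'cab' -> no
  Pos 4: window 'aba' -> no
  Pos 5: window 'baa' -> no
  Pos 6: window 'aaa' -> no
  Pos 7: window 'aa' -> no
  Pos 8: window 'a' -> no
Total matches: 0

0


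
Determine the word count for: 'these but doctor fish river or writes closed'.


Counting words by splitting on spaces:
  Word 1: 'these'
  Word 2: 'but'
  Word 3: 'doctor'
  Word 4: 'fish'
  Word 5: 'river'
  Word 6: 'or'
  Word 7: 'writes'
  Word 8: 'closed'
Total words: 8

8


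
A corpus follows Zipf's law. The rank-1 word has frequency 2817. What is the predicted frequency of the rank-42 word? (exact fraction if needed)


Zipf's law: freq(rank) = f1 / rank
f1 = 2817, rank = 42
freq = 2817 / 42
GCD(2817, 42) = 3
Simplified: 939/14

939/14


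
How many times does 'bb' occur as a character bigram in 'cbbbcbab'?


Scanning 'cbbbcbab' for bigram 'bb':
  Position 0: 'cb' -> no
  Position 1: 'bb' -> MATCH
  Position 2: 'bb' -> MATCH
  Position 3: 'bc' -> no
  Position 4: 'cb' -> no
  Position 5: 'ba' -> no
  Position 6: 'ab' -> no
Total matches: 2

2


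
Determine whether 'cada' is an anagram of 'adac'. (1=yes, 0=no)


Sort characters of 'cada': 'aacd'
Sort characters of 'adac': 'aacd'
Sorted forms match -> they ARE anagrams
Result: 1

1


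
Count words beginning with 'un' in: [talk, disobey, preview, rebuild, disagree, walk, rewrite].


Checking each word for prefix 'un':
  'talk' -> no (count: 0)
  'disobey' -> no (count: 0)
  'preview' -> no (count: 0)
  'rebuild' -> no (count: 0)
  'disagree' -> no (count: 0)
  'walk' -> no (count: 0)
  'rewrite' -> no (count: 0)
Total with prefix 'un': 0

0


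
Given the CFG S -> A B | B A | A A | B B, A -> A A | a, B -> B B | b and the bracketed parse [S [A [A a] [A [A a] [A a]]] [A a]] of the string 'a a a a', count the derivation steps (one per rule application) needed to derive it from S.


Every bracketed nonterminal node [X ...] in the tree is produced by exactly one rule application.
Reading the tree off as a leftmost derivation:
  Step 1: S  =>  A A   (applied S -> A A)
  Step 2: A A  =>  A A A   (applied A -> A A)
  Step 3: A A A  =>  a A A   (applied A -> a)
  Step 4: a A A  =>  a A A A   (applied A -> A A)
  Step 5: a A A A  =>  a a A A   (applied A -> a)
  Step 6: a a A A  =>  a a a A   (applied A -> a)
  Step 7: a a a A  =>  a a a a   (applied A -> a)
Final yield: a a a a
Total rewrite steps: 7

7


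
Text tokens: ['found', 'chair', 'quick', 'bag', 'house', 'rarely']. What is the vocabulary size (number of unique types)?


Listing all tokens and tracking unique types:
  Token 1: 'found' -> NEW (unique so far: 1)
  Token 2: 'chair' -> NEW (unique so far: 2)
  Token 3: 'quick' -> NEW (unique so far: 3)
  Token 4: 'bag' -> NEW (unique so far: 4)
  Token 5: 'house' -> NEW (unique so far: 5)
  Token 6: 'rarely' -> NEW (unique so far: 6)
Unique types: ('bag', 'chair', 'found', 'house', 'quick', 'rarely')
Vocabulary size: 6

6


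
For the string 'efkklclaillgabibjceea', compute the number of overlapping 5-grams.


String 'efkklclaillgabibjceea' has length L = 21.
Number of overlapping n-grams = L - n + 1
Substituting: 21 - 5 + 1 = 17

17


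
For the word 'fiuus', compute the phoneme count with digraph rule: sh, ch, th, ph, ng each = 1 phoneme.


Parsing 'fiuus' greedily, digraphs first:
  'f' -> consonant phoneme (phonemes so far: 1)
  'i' -> vowel phoneme (phonemes so far: 2)
  'u' -> vowel phoneme (phonemes so far: 3)
  'u' -> vowel phoneme (phonemes so far: 4)
  's' -> consonant phoneme (phonemes so far: 5)
Total phonemes: 5

5


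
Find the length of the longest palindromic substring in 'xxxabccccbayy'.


Scanning 'xxxabccccbayy' for palindromic substrings.
Substring at positions 3-10: 'abccccba'.
Check: reverse('abccccba') = 'abccccba' -> palindrome confirmed.
Neighbouring characters ('x' / 'y') break symmetry, so it cannot extend further.
No longer palindromic substring exists; longest length = 8

8


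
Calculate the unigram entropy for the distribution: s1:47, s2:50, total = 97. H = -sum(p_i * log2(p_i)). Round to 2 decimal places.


Computing entropy H = -sum(p_i * log2(p_i)):
  s1: p = 47/97 = 0.4845, -p*log2(p) = 0.5065
  s2: p = 50/97 = 0.5155, -p*log2(p) = 0.4928
H = sum of terms = 0.9993
Rounded to 2 decimals: 1.00

1.00


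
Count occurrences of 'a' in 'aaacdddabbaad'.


Scanning 'aaacdddabbaad' for 'a':
  Position 0: 'a' -> MATCH (count: 1)
  Position 1: 'a' -> MATCH (count: 2)
  Position 2: 'a' -> MATCH (count: 3)
  Position 7: 'a' -> MATCH (count: 4)
  Position 10: 'a' -> MATCH (count: 5)
  Position 11: 'a' -> MATCH (count: 6)
Total occurrences of 'a': 6

6


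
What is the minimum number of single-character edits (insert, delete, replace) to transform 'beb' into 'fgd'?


Building DP table for s1='beb' (len 3) and s2='fgd' (len 3):
       f  g  d
    0  1  2  3
  b 1  1  2  3
  e 2  2  2  3
  b 3  3  3  3
Edit distance = dp[3][3] = 3

3


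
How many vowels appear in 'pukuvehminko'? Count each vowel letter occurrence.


Scanning each character of 'pukuvehminko':
  Position 1: 'p' -> consonant (running count: 0)
  Position 2: 'u' -> vowel (running count: 1)
  Position 3: 'k' -> consonant (running count: 1)
  Position 4: 'u' -> vowel (running count: 2)
  Position 5: 'v' -> consonant (running count: 2)
  Position 6: 'e' -> vowel (running count: 3)
  Position 7: 'h' -> consonant (running count: 3)
  Position 8: 'm' -> consonant (running count: 3)
  Position 9: 'i' -> vowel (running count: 4)
  Position 10: 'n' -> consonant (running count: 4)
  Position 11: 'k' -> consonant (running count: 4)
  Position 12: 'o' -> vowel (running count: 5)
Total vowels: 5

5


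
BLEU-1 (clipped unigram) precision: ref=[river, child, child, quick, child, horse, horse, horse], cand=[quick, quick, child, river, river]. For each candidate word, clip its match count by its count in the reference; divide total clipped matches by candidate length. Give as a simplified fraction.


Reference word counts: {'child': 3, 'horse': 3, 'quick': 1, 'river': 1}
Checking each candidate word (with clipping):
  'quick' -> in reference (ref count 1, used 1/1) -> match (matches: 1)
  'quick' -> ref count 1 already used up (1/1) -> clipped, no match (matches: 1)
  'child' -> in reference (ref count 3, used 1/3) -> match (matches: 2)
  'river' -> in reference (ref count 1, used 1/1) -> match (matches: 3)
  'river' -> ref count 1 already used up (1/1) -> clipped, no match (matches: 3)
Clipped matches: 3, Candidate length: 5
Precision = 3/5

3/5
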